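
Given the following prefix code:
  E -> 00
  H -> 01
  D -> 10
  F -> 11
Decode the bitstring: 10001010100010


Decoding step by step:
Bits 10 -> D
Bits 00 -> E
Bits 10 -> D
Bits 10 -> D
Bits 10 -> D
Bits 00 -> E
Bits 10 -> D


Decoded message: DEDDDED


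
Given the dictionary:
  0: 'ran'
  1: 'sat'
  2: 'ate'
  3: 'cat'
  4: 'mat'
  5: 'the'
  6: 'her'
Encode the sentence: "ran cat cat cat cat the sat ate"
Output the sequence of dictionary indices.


Look up each word in the dictionary:
  'ran' -> 0
  'cat' -> 3
  'cat' -> 3
  'cat' -> 3
  'cat' -> 3
  'the' -> 5
  'sat' -> 1
  'ate' -> 2

Encoded: [0, 3, 3, 3, 3, 5, 1, 2]


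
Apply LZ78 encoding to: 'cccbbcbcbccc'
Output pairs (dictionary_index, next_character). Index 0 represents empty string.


LZ78 encoding steps:
Dictionary: {0: ''}
Step 1: w='' (idx 0), next='c' -> output (0, 'c'), add 'c' as idx 1
Step 2: w='c' (idx 1), next='c' -> output (1, 'c'), add 'cc' as idx 2
Step 3: w='' (idx 0), next='b' -> output (0, 'b'), add 'b' as idx 3
Step 4: w='b' (idx 3), next='c' -> output (3, 'c'), add 'bc' as idx 4
Step 5: w='bc' (idx 4), next='b' -> output (4, 'b'), add 'bcb' as idx 5
Step 6: w='cc' (idx 2), next='c' -> output (2, 'c'), add 'ccc' as idx 6


Encoded: [(0, 'c'), (1, 'c'), (0, 'b'), (3, 'c'), (4, 'b'), (2, 'c')]


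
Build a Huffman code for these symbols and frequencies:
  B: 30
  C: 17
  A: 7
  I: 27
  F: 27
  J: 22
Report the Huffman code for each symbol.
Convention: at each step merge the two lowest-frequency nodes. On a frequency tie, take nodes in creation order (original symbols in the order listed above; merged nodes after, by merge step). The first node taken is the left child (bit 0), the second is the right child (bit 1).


Huffman tree construction:
Step 1: Merge A(7) + C(17) = 24
Step 2: Merge J(22) + (A+C)(24) = 46
Step 3: Merge I(27) + F(27) = 54
Step 4: Merge B(30) + (J+(A+C))(46) = 76
Step 5: Merge (I+F)(54) + (B+(J+(A+C)))(76) = 130
Read each symbol's code off the tree from the root (left child = 0, right child = 1).

Codes:
  B: 10 (length 2)
  C: 1111 (length 4)
  A: 1110 (length 4)
  I: 00 (length 2)
  F: 01 (length 2)
  J: 110 (length 3)
Average code length: 330/130 = 2.5385 bits/symbol


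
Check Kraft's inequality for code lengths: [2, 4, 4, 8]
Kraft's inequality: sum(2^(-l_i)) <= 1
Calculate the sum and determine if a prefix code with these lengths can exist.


Sum = 2^(-2) + 2^(-4) + 2^(-4) + 2^(-8)
    = 0.25 + 0.0625 + 0.0625 + 0.00390625
    = 97/256 = 0.37890625
Since 0.37890625 <= 1, Kraft's inequality IS satisfied.
A prefix code with these lengths CAN exist.

Kraft sum = 0.37890625. Satisfied.


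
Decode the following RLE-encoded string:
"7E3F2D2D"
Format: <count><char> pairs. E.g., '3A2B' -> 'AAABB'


Expanding each <count><char> pair:
  7E -> 'EEEEEEE'
  3F -> 'FFF'
  2D -> 'DD'
  2D -> 'DD'

Decoded = EEEEEEEFFFDDDD


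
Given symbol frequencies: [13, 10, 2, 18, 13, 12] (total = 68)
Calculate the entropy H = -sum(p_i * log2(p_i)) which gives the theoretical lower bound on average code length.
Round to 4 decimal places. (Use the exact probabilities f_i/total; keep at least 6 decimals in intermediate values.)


Per-symbol terms -p_i * log2(p_i) with p_i = f_i/68:
  p = 13/68 = 0.191176: log2(p) = -2.387023, -p*log2(p) = 0.456343
  p = 10/68 = 0.147059: log2(p) = -2.765535, -p*log2(p) = 0.406696
  p = 2/68 = 0.029412: log2(p) = -5.087463, -p*log2(p) = 0.149631
  p = 18/68 = 0.264706: log2(p) = -1.917538, -p*log2(p) = 0.507584
  p = 13/68 = 0.191176: log2(p) = -2.387023, -p*log2(p) = 0.456343
  p = 12/68 = 0.176471: log2(p) = -2.502500, -p*log2(p) = 0.441618
H = 0.456343 + 0.406696 + 0.149631 + 0.507584 + 0.456343 + 0.441618 = 2.418215

H = 2.4182 bits/symbol


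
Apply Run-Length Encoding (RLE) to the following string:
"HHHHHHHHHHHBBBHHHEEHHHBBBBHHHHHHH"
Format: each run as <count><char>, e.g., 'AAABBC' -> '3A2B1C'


Scanning runs left to right:
  i=0: run of 'H' x 11 -> '11H'
  i=11: run of 'B' x 3 -> '3B'
  i=14: run of 'H' x 3 -> '3H'
  i=17: run of 'E' x 2 -> '2E'
  i=19: run of 'H' x 3 -> '3H'
  i=22: run of 'B' x 4 -> '4B'
  i=26: run of 'H' x 7 -> '7H'

RLE = 11H3B3H2E3H4B7H


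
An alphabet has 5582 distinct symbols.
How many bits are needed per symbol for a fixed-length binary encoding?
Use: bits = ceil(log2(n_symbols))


log2(5582) = 12.4466
Bracket: 2^12 = 4096 < 5582 <= 2^13 = 8192
So ceil(log2(5582)) = 13

bits = ceil(log2(5582)) = ceil(12.4466) = 13 bits


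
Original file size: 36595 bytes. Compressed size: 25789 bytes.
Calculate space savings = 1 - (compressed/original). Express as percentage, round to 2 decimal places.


ratio = compressed/original = 25789/36595 = 0.704714
savings = 1 - ratio = 1 - 0.704714 = 0.295286
as a percentage: 0.295286 * 100 = 29.53%

Space savings = 1 - 25789/36595 = 29.53%


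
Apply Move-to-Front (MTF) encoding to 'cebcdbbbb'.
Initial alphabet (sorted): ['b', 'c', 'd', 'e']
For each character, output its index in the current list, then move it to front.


MTF encoding:
'c': index 1 in ['b', 'c', 'd', 'e'] -> ['c', 'b', 'd', 'e']
'e': index 3 in ['c', 'b', 'd', 'e'] -> ['e', 'c', 'b', 'd']
'b': index 2 in ['e', 'c', 'b', 'd'] -> ['b', 'e', 'c', 'd']
'c': index 2 in ['b', 'e', 'c', 'd'] -> ['c', 'b', 'e', 'd']
'd': index 3 in ['c', 'b', 'e', 'd'] -> ['d', 'c', 'b', 'e']
'b': index 2 in ['d', 'c', 'b', 'e'] -> ['b', 'd', 'c', 'e']
'b': index 0 in ['b', 'd', 'c', 'e'] -> ['b', 'd', 'c', 'e']
'b': index 0 in ['b', 'd', 'c', 'e'] -> ['b', 'd', 'c', 'e']
'b': index 0 in ['b', 'd', 'c', 'e'] -> ['b', 'd', 'c', 'e']


Output: [1, 3, 2, 2, 3, 2, 0, 0, 0]


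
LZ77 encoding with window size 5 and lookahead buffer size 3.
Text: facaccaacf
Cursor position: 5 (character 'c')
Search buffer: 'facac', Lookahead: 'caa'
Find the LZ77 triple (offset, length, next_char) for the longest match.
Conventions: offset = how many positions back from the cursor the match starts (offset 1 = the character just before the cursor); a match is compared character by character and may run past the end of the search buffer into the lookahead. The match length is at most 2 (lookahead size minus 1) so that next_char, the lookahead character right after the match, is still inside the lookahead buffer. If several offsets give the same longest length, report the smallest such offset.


Try each offset into the search buffer:
  offset=1 (pos 4, char 'c'): match length 1
  offset=2 (pos 3, char 'a'): match length 0
  offset=3 (pos 2, char 'c'): match length 2
  offset=4 (pos 1, char 'a'): match length 0
  offset=5 (pos 0, char 'f'): match length 0
Longest match has length 2 at offset 3.
next_char = character at position 5 + 2 = 7 -> 'a'

Best match: offset=3, length=2 (matching 'ca' starting at position 2)
LZ77 triple: (3, 2, 'a')


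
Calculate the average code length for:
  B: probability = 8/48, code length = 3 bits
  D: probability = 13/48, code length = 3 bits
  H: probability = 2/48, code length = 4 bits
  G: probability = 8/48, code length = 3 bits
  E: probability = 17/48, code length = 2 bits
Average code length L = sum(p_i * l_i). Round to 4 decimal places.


Weighted contributions p_i * l_i:
  B: (8/48) * 3 = 24/48
  D: (13/48) * 3 = 39/48
  H: (2/48) * 4 = 8/48
  G: (8/48) * 3 = 24/48
  E: (17/48) * 2 = 34/48
Sum = (24 + 39 + 8 + 24 + 34)/48 = 129/48

L = 129/48 = 2.6875 bits/symbol


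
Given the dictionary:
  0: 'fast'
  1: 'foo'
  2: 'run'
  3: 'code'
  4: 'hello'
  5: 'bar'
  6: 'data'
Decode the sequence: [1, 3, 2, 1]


Look up each index in the dictionary:
  1 -> 'foo'
  3 -> 'code'
  2 -> 'run'
  1 -> 'foo'

Decoded: "foo code run foo"


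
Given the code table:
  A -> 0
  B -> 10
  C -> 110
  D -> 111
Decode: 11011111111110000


Decoding:
110 -> C
111 -> D
111 -> D
111 -> D
10 -> B
0 -> A
0 -> A
0 -> A


Result: CDDDBAAA


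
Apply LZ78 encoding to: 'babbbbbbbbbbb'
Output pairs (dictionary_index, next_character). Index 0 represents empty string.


LZ78 encoding steps:
Dictionary: {0: ''}
Step 1: w='' (idx 0), next='b' -> output (0, 'b'), add 'b' as idx 1
Step 2: w='' (idx 0), next='a' -> output (0, 'a'), add 'a' as idx 2
Step 3: w='b' (idx 1), next='b' -> output (1, 'b'), add 'bb' as idx 3
Step 4: w='bb' (idx 3), next='b' -> output (3, 'b'), add 'bbb' as idx 4
Step 5: w='bbb' (idx 4), next='b' -> output (4, 'b'), add 'bbbb' as idx 5
Step 6: w='bb' (idx 3), end of input -> output (3, '')


Encoded: [(0, 'b'), (0, 'a'), (1, 'b'), (3, 'b'), (4, 'b'), (3, '')]


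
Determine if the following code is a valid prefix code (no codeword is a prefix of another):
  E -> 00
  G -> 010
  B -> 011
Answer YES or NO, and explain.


Checking each pair (does one codeword prefix another?):
  E='00' vs G='010': no prefix
  E='00' vs B='011': no prefix
  G='010' vs E='00': no prefix
  G='010' vs B='011': no prefix
  B='011' vs E='00': no prefix
  B='011' vs G='010': no prefix
No violation found over all pairs.

YES -- this is a valid prefix code. No codeword is a prefix of any other codeword.


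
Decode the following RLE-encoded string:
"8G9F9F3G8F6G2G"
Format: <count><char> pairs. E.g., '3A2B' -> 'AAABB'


Expanding each <count><char> pair:
  8G -> 'GGGGGGGG'
  9F -> 'FFFFFFFFF'
  9F -> 'FFFFFFFFF'
  3G -> 'GGG'
  8F -> 'FFFFFFFF'
  6G -> 'GGGGGG'
  2G -> 'GG'

Decoded = GGGGGGGGFFFFFFFFFFFFFFFFFFGGGFFFFFFFFGGGGGGGG


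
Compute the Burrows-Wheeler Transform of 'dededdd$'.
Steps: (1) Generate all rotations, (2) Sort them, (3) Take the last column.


Rotations (sorted):
  0: $dededdd -> last char: d
  1: d$dededd -> last char: d
  2: dd$deded -> last char: d
  3: ddd$dede -> last char: e
  4: deddd$de -> last char: e
  5: dededdd$ -> last char: $
  6: eddd$ded -> last char: d
  7: ededdd$d -> last char: d


BWT = dddee$dd


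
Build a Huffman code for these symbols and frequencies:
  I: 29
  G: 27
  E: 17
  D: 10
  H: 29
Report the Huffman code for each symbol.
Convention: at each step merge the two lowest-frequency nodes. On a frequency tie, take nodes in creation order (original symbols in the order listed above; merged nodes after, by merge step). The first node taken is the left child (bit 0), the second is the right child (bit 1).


Huffman tree construction:
Step 1: Merge D(10) + E(17) = 27
Step 2: Merge G(27) + (D+E)(27) = 54
Step 3: Merge I(29) + H(29) = 58
Step 4: Merge (G+(D+E))(54) + (I+H)(58) = 112
Read each symbol's code off the tree from the root (left child = 0, right child = 1).

Codes:
  I: 10 (length 2)
  G: 00 (length 2)
  E: 011 (length 3)
  D: 010 (length 3)
  H: 11 (length 2)
Average code length: 251/112 = 2.2411 bits/symbol


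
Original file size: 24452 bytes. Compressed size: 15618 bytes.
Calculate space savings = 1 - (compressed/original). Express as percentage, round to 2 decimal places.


ratio = compressed/original = 15618/24452 = 0.638721
savings = 1 - ratio = 1 - 0.638721 = 0.361279
as a percentage: 0.361279 * 100 = 36.13%

Space savings = 1 - 15618/24452 = 36.13%


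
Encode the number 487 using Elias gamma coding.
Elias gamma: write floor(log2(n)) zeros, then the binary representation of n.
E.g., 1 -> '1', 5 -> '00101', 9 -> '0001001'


num_bits = floor(log2(487)) + 1 = 9
leading_zeros = num_bits - 1 = 8
binary(487) = 111100111

Elias gamma(487) = '00000000' + '111100111' = 00000000111100111 (17 bits)


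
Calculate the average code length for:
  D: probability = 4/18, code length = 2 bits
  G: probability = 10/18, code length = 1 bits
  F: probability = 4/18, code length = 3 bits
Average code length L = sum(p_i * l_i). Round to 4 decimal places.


Weighted contributions p_i * l_i:
  D: (4/18) * 2 = 8/18
  G: (10/18) * 1 = 10/18
  F: (4/18) * 3 = 12/18
Sum = (8 + 10 + 12)/18 = 30/18

L = 30/18 = 1.6667 bits/symbol


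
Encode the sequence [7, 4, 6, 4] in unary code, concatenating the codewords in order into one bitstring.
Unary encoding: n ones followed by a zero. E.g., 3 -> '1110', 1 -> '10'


Encode each number as n ones followed by a terminating 0:
  7 -> 11111110 (8 bits)
  4 -> 11110 (5 bits)
  6 -> 1111110 (7 bits)
  4 -> 11110 (5 bits)
Total length = 8 + 5 + 7 + 5 = 25 bits.

Unary([7, 4, 6, 4]) = 1111111011110111111011110 (25 bits)


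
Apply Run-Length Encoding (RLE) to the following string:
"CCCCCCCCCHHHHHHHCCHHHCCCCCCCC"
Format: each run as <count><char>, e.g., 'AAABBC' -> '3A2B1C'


Scanning runs left to right:
  i=0: run of 'C' x 9 -> '9C'
  i=9: run of 'H' x 7 -> '7H'
  i=16: run of 'C' x 2 -> '2C'
  i=18: run of 'H' x 3 -> '3H'
  i=21: run of 'C' x 8 -> '8C'

RLE = 9C7H2C3H8C


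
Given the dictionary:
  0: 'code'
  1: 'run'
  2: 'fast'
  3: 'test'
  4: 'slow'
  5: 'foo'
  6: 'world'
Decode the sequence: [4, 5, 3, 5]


Look up each index in the dictionary:
  4 -> 'slow'
  5 -> 'foo'
  3 -> 'test'
  5 -> 'foo'

Decoded: "slow foo test foo"


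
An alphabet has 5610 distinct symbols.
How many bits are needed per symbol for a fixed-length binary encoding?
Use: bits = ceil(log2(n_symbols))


log2(5610) = 12.4538
Bracket: 2^12 = 4096 < 5610 <= 2^13 = 8192
So ceil(log2(5610)) = 13

bits = ceil(log2(5610)) = ceil(12.4538) = 13 bits


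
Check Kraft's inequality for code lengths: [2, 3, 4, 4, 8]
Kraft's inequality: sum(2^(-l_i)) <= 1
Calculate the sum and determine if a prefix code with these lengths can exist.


Sum = 2^(-2) + 2^(-3) + 2^(-4) + 2^(-4) + 2^(-8)
    = 0.25 + 0.125 + 0.0625 + 0.0625 + 0.00390625
    = 129/256 = 0.50390625
Since 0.50390625 <= 1, Kraft's inequality IS satisfied.
A prefix code with these lengths CAN exist.

Kraft sum = 0.50390625. Satisfied.


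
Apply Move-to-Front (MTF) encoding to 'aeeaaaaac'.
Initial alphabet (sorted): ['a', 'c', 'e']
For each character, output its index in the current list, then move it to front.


MTF encoding:
'a': index 0 in ['a', 'c', 'e'] -> ['a', 'c', 'e']
'e': index 2 in ['a', 'c', 'e'] -> ['e', 'a', 'c']
'e': index 0 in ['e', 'a', 'c'] -> ['e', 'a', 'c']
'a': index 1 in ['e', 'a', 'c'] -> ['a', 'e', 'c']
'a': index 0 in ['a', 'e', 'c'] -> ['a', 'e', 'c']
'a': index 0 in ['a', 'e', 'c'] -> ['a', 'e', 'c']
'a': index 0 in ['a', 'e', 'c'] -> ['a', 'e', 'c']
'a': index 0 in ['a', 'e', 'c'] -> ['a', 'e', 'c']
'c': index 2 in ['a', 'e', 'c'] -> ['c', 'a', 'e']


Output: [0, 2, 0, 1, 0, 0, 0, 0, 2]


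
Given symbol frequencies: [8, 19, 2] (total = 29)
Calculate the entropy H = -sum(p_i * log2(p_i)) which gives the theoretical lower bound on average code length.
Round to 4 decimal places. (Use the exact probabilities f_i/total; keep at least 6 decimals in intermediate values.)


Per-symbol terms -p_i * log2(p_i) with p_i = f_i/29:
  p = 8/29 = 0.275862: log2(p) = -1.857981, -p*log2(p) = 0.512546
  p = 19/29 = 0.655172: log2(p) = -0.610053, -p*log2(p) = 0.399690
  p = 2/29 = 0.068966: log2(p) = -3.857981, -p*log2(p) = 0.266068
H = 0.512546 + 0.399690 + 0.266068 = 1.178304

H = 1.1783 bits/symbol


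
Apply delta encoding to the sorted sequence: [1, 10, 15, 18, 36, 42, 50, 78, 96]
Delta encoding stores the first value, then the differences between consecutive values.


First value: 1
Deltas:
  10 - 1 = 9
  15 - 10 = 5
  18 - 15 = 3
  36 - 18 = 18
  42 - 36 = 6
  50 - 42 = 8
  78 - 50 = 28
  96 - 78 = 18


Delta encoded: [1, 9, 5, 3, 18, 6, 8, 28, 18]


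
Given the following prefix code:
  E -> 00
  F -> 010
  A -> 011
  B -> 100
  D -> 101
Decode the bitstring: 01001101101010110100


Decoding step by step:
Bits 010 -> F
Bits 011 -> A
Bits 011 -> A
Bits 010 -> F
Bits 101 -> D
Bits 101 -> D
Bits 00 -> E


Decoded message: FAAFDDE


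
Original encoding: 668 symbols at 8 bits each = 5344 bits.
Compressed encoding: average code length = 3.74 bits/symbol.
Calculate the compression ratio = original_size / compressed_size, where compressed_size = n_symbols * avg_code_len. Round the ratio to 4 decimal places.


original_size = n_symbols * orig_bits = 668 * 8 = 5344 bits
compressed_size = n_symbols * avg_code_len = 668 * 3.74 = 2498.32 bits
ratio = original_size / compressed_size = 5344 / 2498.32 = 2.139

Compression ratio = 2.139


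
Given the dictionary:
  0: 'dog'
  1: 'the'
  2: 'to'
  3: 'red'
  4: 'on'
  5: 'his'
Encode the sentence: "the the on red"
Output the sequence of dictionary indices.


Look up each word in the dictionary:
  'the' -> 1
  'the' -> 1
  'on' -> 4
  'red' -> 3

Encoded: [1, 1, 4, 3]


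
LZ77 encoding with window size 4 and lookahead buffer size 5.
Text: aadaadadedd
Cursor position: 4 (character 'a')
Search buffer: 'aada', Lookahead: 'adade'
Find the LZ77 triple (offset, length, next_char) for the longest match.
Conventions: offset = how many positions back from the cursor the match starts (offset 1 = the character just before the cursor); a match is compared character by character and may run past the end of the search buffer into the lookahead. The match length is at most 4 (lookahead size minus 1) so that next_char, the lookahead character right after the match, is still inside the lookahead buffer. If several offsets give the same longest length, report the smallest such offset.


Try each offset into the search buffer:
  offset=1 (pos 3, char 'a'): match length 1
  offset=2 (pos 2, char 'd'): match length 0
  offset=3 (pos 1, char 'a'): match length 3
  offset=4 (pos 0, char 'a'): match length 1
Longest match has length 3 at offset 3.
next_char = character at position 4 + 3 = 7 -> 'd'

Best match: offset=3, length=3 (matching 'ada' starting at position 1)
LZ77 triple: (3, 3, 'd')


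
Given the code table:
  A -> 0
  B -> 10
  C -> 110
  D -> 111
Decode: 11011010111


Decoding:
110 -> C
110 -> C
10 -> B
111 -> D


Result: CCBD


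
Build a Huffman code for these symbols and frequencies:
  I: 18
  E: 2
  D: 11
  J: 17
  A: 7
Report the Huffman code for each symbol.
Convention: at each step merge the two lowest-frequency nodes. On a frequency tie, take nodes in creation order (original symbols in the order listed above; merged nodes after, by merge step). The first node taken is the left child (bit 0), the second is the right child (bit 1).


Huffman tree construction:
Step 1: Merge E(2) + A(7) = 9
Step 2: Merge (E+A)(9) + D(11) = 20
Step 3: Merge J(17) + I(18) = 35
Step 4: Merge ((E+A)+D)(20) + (J+I)(35) = 55
Read each symbol's code off the tree from the root (left child = 0, right child = 1).

Codes:
  I: 11 (length 2)
  E: 000 (length 3)
  D: 01 (length 2)
  J: 10 (length 2)
  A: 001 (length 3)
Average code length: 119/55 = 2.1636 bits/symbol


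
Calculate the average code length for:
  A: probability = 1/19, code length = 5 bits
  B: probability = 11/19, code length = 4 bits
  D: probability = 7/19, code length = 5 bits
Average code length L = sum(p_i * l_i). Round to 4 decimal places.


Weighted contributions p_i * l_i:
  A: (1/19) * 5 = 5/19
  B: (11/19) * 4 = 44/19
  D: (7/19) * 5 = 35/19
Sum = (5 + 44 + 35)/19 = 84/19

L = 84/19 = 4.4211 bits/symbol


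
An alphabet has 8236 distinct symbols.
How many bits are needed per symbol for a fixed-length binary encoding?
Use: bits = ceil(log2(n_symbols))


log2(8236) = 13.0077
Bracket: 2^13 = 8192 < 8236 <= 2^14 = 16384
So ceil(log2(8236)) = 14

bits = ceil(log2(8236)) = ceil(13.0077) = 14 bits


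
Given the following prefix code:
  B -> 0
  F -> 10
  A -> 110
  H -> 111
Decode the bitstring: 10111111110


Decoding step by step:
Bits 10 -> F
Bits 111 -> H
Bits 111 -> H
Bits 110 -> A


Decoded message: FHHA


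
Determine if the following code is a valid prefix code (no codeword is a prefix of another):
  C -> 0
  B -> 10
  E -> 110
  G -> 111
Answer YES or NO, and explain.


Checking each pair (does one codeword prefix another?):
  C='0' vs B='10': no prefix
  C='0' vs E='110': no prefix
  C='0' vs G='111': no prefix
  B='10' vs C='0': no prefix
  B='10' vs E='110': no prefix
  B='10' vs G='111': no prefix
  E='110' vs C='0': no prefix
  E='110' vs B='10': no prefix
  E='110' vs G='111': no prefix
  G='111' vs C='0': no prefix
  G='111' vs B='10': no prefix
  G='111' vs E='110': no prefix
No violation found over all pairs.

YES -- this is a valid prefix code. No codeword is a prefix of any other codeword.


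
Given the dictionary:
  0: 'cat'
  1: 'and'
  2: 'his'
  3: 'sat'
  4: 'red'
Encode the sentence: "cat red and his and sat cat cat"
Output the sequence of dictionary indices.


Look up each word in the dictionary:
  'cat' -> 0
  'red' -> 4
  'and' -> 1
  'his' -> 2
  'and' -> 1
  'sat' -> 3
  'cat' -> 0
  'cat' -> 0

Encoded: [0, 4, 1, 2, 1, 3, 0, 0]


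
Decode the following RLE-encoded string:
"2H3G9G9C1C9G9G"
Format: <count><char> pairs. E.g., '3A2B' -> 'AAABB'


Expanding each <count><char> pair:
  2H -> 'HH'
  3G -> 'GGG'
  9G -> 'GGGGGGGGG'
  9C -> 'CCCCCCCCC'
  1C -> 'C'
  9G -> 'GGGGGGGGG'
  9G -> 'GGGGGGGGG'

Decoded = HHGGGGGGGGGGGGCCCCCCCCCCGGGGGGGGGGGGGGGGGG


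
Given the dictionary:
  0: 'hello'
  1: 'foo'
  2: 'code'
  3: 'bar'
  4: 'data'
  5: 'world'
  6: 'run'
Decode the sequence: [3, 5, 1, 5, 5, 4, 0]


Look up each index in the dictionary:
  3 -> 'bar'
  5 -> 'world'
  1 -> 'foo'
  5 -> 'world'
  5 -> 'world'
  4 -> 'data'
  0 -> 'hello'

Decoded: "bar world foo world world data hello"


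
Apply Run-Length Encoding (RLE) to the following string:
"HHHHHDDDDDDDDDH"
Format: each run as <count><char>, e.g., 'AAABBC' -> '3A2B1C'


Scanning runs left to right:
  i=0: run of 'H' x 5 -> '5H'
  i=5: run of 'D' x 9 -> '9D'
  i=14: run of 'H' x 1 -> '1H'

RLE = 5H9D1H


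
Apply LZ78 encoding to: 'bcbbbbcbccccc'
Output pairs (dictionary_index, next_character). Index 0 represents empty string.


LZ78 encoding steps:
Dictionary: {0: ''}
Step 1: w='' (idx 0), next='b' -> output (0, 'b'), add 'b' as idx 1
Step 2: w='' (idx 0), next='c' -> output (0, 'c'), add 'c' as idx 2
Step 3: w='b' (idx 1), next='b' -> output (1, 'b'), add 'bb' as idx 3
Step 4: w='bb' (idx 3), next='c' -> output (3, 'c'), add 'bbc' as idx 4
Step 5: w='b' (idx 1), next='c' -> output (1, 'c'), add 'bc' as idx 5
Step 6: w='c' (idx 2), next='c' -> output (2, 'c'), add 'cc' as idx 6
Step 7: w='cc' (idx 6), end of input -> output (6, '')


Encoded: [(0, 'b'), (0, 'c'), (1, 'b'), (3, 'c'), (1, 'c'), (2, 'c'), (6, '')]


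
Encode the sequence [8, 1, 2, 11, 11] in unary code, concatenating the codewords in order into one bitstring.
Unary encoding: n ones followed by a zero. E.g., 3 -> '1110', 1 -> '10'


Encode each number as n ones followed by a terminating 0:
  8 -> 111111110 (9 bits)
  1 -> 10 (2 bits)
  2 -> 110 (3 bits)
  11 -> 111111111110 (12 bits)
  11 -> 111111111110 (12 bits)
Total length = 9 + 2 + 3 + 12 + 12 = 38 bits.

Unary([8, 1, 2, 11, 11]) = 11111111010110111111111110111111111110 (38 bits)


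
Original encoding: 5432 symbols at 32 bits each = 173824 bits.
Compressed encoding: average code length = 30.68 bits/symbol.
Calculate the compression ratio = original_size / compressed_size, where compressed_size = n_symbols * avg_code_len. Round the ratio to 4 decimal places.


original_size = n_symbols * orig_bits = 5432 * 32 = 173824 bits
compressed_size = n_symbols * avg_code_len = 5432 * 30.68 = 166653.76 bits
ratio = original_size / compressed_size = 173824 / 166653.76 = 1.043

Compression ratio = 1.043


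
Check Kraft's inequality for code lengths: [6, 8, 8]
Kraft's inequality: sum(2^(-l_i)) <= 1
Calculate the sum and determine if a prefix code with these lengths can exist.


Sum = 2^(-6) + 2^(-8) + 2^(-8)
    = 0.015625 + 0.00390625 + 0.00390625
    = 6/256 = 0.0234375
Since 0.0234375 <= 1, Kraft's inequality IS satisfied.
A prefix code with these lengths CAN exist.

Kraft sum = 0.0234375. Satisfied.


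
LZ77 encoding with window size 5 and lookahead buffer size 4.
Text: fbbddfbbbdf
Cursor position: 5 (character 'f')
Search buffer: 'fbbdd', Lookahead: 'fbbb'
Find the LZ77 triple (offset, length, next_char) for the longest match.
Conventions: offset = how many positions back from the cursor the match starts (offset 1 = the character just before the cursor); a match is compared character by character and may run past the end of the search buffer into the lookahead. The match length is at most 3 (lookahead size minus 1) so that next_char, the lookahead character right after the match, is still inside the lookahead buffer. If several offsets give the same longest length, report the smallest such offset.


Try each offset into the search buffer:
  offset=1 (pos 4, char 'd'): match length 0
  offset=2 (pos 3, char 'd'): match length 0
  offset=3 (pos 2, char 'b'): match length 0
  offset=4 (pos 1, char 'b'): match length 0
  offset=5 (pos 0, char 'f'): match length 3
Longest match has length 3 at offset 5.
next_char = character at position 5 + 3 = 8 -> 'b'

Best match: offset=5, length=3 (matching 'fbb' starting at position 0)
LZ77 triple: (5, 3, 'b')


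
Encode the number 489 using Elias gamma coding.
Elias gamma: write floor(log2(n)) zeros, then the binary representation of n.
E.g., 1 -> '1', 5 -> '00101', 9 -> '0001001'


num_bits = floor(log2(489)) + 1 = 9
leading_zeros = num_bits - 1 = 8
binary(489) = 111101001

Elias gamma(489) = '00000000' + '111101001' = 00000000111101001 (17 bits)


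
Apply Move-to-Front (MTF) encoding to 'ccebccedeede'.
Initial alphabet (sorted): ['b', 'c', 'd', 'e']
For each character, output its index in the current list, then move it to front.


MTF encoding:
'c': index 1 in ['b', 'c', 'd', 'e'] -> ['c', 'b', 'd', 'e']
'c': index 0 in ['c', 'b', 'd', 'e'] -> ['c', 'b', 'd', 'e']
'e': index 3 in ['c', 'b', 'd', 'e'] -> ['e', 'c', 'b', 'd']
'b': index 2 in ['e', 'c', 'b', 'd'] -> ['b', 'e', 'c', 'd']
'c': index 2 in ['b', 'e', 'c', 'd'] -> ['c', 'b', 'e', 'd']
'c': index 0 in ['c', 'b', 'e', 'd'] -> ['c', 'b', 'e', 'd']
'e': index 2 in ['c', 'b', 'e', 'd'] -> ['e', 'c', 'b', 'd']
'd': index 3 in ['e', 'c', 'b', 'd'] -> ['d', 'e', 'c', 'b']
'e': index 1 in ['d', 'e', 'c', 'b'] -> ['e', 'd', 'c', 'b']
'e': index 0 in ['e', 'd', 'c', 'b'] -> ['e', 'd', 'c', 'b']
'd': index 1 in ['e', 'd', 'c', 'b'] -> ['d', 'e', 'c', 'b']
'e': index 1 in ['d', 'e', 'c', 'b'] -> ['e', 'd', 'c', 'b']


Output: [1, 0, 3, 2, 2, 0, 2, 3, 1, 0, 1, 1]


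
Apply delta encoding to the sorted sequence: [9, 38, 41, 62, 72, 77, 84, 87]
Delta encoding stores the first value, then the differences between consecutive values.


First value: 9
Deltas:
  38 - 9 = 29
  41 - 38 = 3
  62 - 41 = 21
  72 - 62 = 10
  77 - 72 = 5
  84 - 77 = 7
  87 - 84 = 3


Delta encoded: [9, 29, 3, 21, 10, 5, 7, 3]


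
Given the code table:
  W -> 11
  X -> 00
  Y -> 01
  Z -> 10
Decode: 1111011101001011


Decoding:
11 -> W
11 -> W
01 -> Y
11 -> W
01 -> Y
00 -> X
10 -> Z
11 -> W


Result: WWYWYXZW


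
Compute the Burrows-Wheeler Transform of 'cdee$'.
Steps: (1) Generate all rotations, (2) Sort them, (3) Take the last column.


Rotations (sorted):
  0: $cdee -> last char: e
  1: cdee$ -> last char: $
  2: dee$c -> last char: c
  3: e$cde -> last char: e
  4: ee$cd -> last char: d


BWT = e$ced


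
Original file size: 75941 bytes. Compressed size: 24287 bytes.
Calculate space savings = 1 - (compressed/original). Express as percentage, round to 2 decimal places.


ratio = compressed/original = 24287/75941 = 0.319814
savings = 1 - ratio = 1 - 0.319814 = 0.680186
as a percentage: 0.680186 * 100 = 68.02%

Space savings = 1 - 24287/75941 = 68.02%


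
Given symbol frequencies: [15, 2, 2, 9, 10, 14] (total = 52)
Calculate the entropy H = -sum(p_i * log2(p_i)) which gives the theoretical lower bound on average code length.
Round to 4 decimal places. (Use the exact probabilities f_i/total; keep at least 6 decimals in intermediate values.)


Per-symbol terms -p_i * log2(p_i) with p_i = f_i/52:
  p = 15/52 = 0.288462: log2(p) = -1.793549, -p*log2(p) = 0.517370
  p = 2/52 = 0.038462: log2(p) = -4.700440, -p*log2(p) = 0.180786
  p = 2/52 = 0.038462: log2(p) = -4.700440, -p*log2(p) = 0.180786
  p = 9/52 = 0.173077: log2(p) = -2.530515, -p*log2(p) = 0.437974
  p = 10/52 = 0.192308: log2(p) = -2.378512, -p*log2(p) = 0.457406
  p = 14/52 = 0.269231: log2(p) = -1.893085, -p*log2(p) = 0.509677
H = 0.517370 + 0.180786 + 0.180786 + 0.437974 + 0.457406 + 0.509677 = 2.283999

H = 2.284 bits/symbol


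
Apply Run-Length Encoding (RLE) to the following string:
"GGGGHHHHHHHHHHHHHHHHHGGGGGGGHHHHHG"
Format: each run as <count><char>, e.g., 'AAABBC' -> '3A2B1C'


Scanning runs left to right:
  i=0: run of 'G' x 4 -> '4G'
  i=4: run of 'H' x 17 -> '17H'
  i=21: run of 'G' x 7 -> '7G'
  i=28: run of 'H' x 5 -> '5H'
  i=33: run of 'G' x 1 -> '1G'

RLE = 4G17H7G5H1G


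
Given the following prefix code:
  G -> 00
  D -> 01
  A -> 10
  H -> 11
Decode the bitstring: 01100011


Decoding step by step:
Bits 01 -> D
Bits 10 -> A
Bits 00 -> G
Bits 11 -> H


Decoded message: DAGH


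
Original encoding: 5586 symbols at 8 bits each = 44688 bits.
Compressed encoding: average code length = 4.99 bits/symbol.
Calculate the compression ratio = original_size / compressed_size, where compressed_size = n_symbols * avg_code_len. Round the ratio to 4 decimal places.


original_size = n_symbols * orig_bits = 5586 * 8 = 44688 bits
compressed_size = n_symbols * avg_code_len = 5586 * 4.99 = 27874.14 bits
ratio = original_size / compressed_size = 44688 / 27874.14 = 1.6032

Compression ratio = 1.6032


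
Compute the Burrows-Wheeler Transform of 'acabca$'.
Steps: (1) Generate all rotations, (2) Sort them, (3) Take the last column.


Rotations (sorted):
  0: $acabca -> last char: a
  1: a$acabc -> last char: c
  2: abca$ac -> last char: c
  3: acabca$ -> last char: $
  4: bca$aca -> last char: a
  5: ca$acab -> last char: b
  6: cabca$a -> last char: a


BWT = acc$aba


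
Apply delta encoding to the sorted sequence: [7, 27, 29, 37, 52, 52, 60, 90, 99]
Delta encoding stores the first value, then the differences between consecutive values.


First value: 7
Deltas:
  27 - 7 = 20
  29 - 27 = 2
  37 - 29 = 8
  52 - 37 = 15
  52 - 52 = 0
  60 - 52 = 8
  90 - 60 = 30
  99 - 90 = 9


Delta encoded: [7, 20, 2, 8, 15, 0, 8, 30, 9]


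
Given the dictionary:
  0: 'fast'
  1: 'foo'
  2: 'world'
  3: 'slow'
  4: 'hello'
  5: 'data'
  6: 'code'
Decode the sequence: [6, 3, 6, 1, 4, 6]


Look up each index in the dictionary:
  6 -> 'code'
  3 -> 'slow'
  6 -> 'code'
  1 -> 'foo'
  4 -> 'hello'
  6 -> 'code'

Decoded: "code slow code foo hello code"


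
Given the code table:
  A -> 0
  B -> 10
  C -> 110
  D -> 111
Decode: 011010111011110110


Decoding:
0 -> A
110 -> C
10 -> B
111 -> D
0 -> A
111 -> D
10 -> B
110 -> C


Result: ACBDADBC


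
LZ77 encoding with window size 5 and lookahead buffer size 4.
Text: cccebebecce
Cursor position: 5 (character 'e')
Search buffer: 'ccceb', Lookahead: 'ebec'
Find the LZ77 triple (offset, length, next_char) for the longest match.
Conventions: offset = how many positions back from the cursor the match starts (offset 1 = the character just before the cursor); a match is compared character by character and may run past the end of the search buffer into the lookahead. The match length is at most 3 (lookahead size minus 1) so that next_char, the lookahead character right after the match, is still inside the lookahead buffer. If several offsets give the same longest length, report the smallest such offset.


Try each offset into the search buffer:
  offset=1 (pos 4, char 'b'): match length 0
  offset=2 (pos 3, char 'e'): match length 3
  offset=3 (pos 2, char 'c'): match length 0
  offset=4 (pos 1, char 'c'): match length 0
  offset=5 (pos 0, char 'c'): match length 0
Longest match has length 3 at offset 2.
next_char = character at position 5 + 3 = 8 -> 'c'

Best match: offset=2, length=3 (matching 'ebe' starting at position 3)
LZ77 triple: (2, 3, 'c')


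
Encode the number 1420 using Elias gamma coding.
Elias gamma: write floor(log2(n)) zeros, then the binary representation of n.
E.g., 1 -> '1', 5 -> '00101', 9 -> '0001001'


num_bits = floor(log2(1420)) + 1 = 11
leading_zeros = num_bits - 1 = 10
binary(1420) = 10110001100

Elias gamma(1420) = '0000000000' + '10110001100' = 000000000010110001100 (21 bits)


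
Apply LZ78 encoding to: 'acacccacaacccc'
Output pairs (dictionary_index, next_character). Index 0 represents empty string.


LZ78 encoding steps:
Dictionary: {0: ''}
Step 1: w='' (idx 0), next='a' -> output (0, 'a'), add 'a' as idx 1
Step 2: w='' (idx 0), next='c' -> output (0, 'c'), add 'c' as idx 2
Step 3: w='a' (idx 1), next='c' -> output (1, 'c'), add 'ac' as idx 3
Step 4: w='c' (idx 2), next='c' -> output (2, 'c'), add 'cc' as idx 4
Step 5: w='ac' (idx 3), next='a' -> output (3, 'a'), add 'aca' as idx 5
Step 6: w='ac' (idx 3), next='c' -> output (3, 'c'), add 'acc' as idx 6
Step 7: w='cc' (idx 4), end of input -> output (4, '')


Encoded: [(0, 'a'), (0, 'c'), (1, 'c'), (2, 'c'), (3, 'a'), (3, 'c'), (4, '')]


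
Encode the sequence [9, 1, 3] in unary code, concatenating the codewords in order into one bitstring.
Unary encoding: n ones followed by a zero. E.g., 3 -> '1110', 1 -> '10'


Encode each number as n ones followed by a terminating 0:
  9 -> 1111111110 (10 bits)
  1 -> 10 (2 bits)
  3 -> 1110 (4 bits)
Total length = 10 + 2 + 4 = 16 bits.

Unary([9, 1, 3]) = 1111111110101110 (16 bits)


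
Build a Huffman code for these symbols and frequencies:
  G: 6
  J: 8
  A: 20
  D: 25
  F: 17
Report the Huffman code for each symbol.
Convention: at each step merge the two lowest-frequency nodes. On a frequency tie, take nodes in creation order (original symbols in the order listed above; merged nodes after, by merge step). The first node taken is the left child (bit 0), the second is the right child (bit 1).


Huffman tree construction:
Step 1: Merge G(6) + J(8) = 14
Step 2: Merge (G+J)(14) + F(17) = 31
Step 3: Merge A(20) + D(25) = 45
Step 4: Merge ((G+J)+F)(31) + (A+D)(45) = 76
Read each symbol's code off the tree from the root (left child = 0, right child = 1).

Codes:
  G: 000 (length 3)
  J: 001 (length 3)
  A: 10 (length 2)
  D: 11 (length 2)
  F: 01 (length 2)
Average code length: 166/76 = 2.1842 bits/symbol


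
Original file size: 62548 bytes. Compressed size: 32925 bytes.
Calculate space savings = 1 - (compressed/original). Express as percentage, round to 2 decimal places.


ratio = compressed/original = 32925/62548 = 0.526396
savings = 1 - ratio = 1 - 0.526396 = 0.473604
as a percentage: 0.473604 * 100 = 47.36%

Space savings = 1 - 32925/62548 = 47.36%


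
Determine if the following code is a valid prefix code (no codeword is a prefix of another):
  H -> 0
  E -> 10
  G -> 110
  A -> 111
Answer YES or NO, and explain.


Checking each pair (does one codeword prefix another?):
  H='0' vs E='10': no prefix
  H='0' vs G='110': no prefix
  H='0' vs A='111': no prefix
  E='10' vs H='0': no prefix
  E='10' vs G='110': no prefix
  E='10' vs A='111': no prefix
  G='110' vs H='0': no prefix
  G='110' vs E='10': no prefix
  G='110' vs A='111': no prefix
  A='111' vs H='0': no prefix
  A='111' vs E='10': no prefix
  A='111' vs G='110': no prefix
No violation found over all pairs.

YES -- this is a valid prefix code. No codeword is a prefix of any other codeword.


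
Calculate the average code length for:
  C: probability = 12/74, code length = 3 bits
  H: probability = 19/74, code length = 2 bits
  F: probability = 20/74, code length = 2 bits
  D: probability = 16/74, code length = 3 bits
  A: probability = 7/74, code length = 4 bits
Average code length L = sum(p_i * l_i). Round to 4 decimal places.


Weighted contributions p_i * l_i:
  C: (12/74) * 3 = 36/74
  H: (19/74) * 2 = 38/74
  F: (20/74) * 2 = 40/74
  D: (16/74) * 3 = 48/74
  A: (7/74) * 4 = 28/74
Sum = (36 + 38 + 40 + 48 + 28)/74 = 190/74

L = 190/74 = 2.5676 bits/symbol


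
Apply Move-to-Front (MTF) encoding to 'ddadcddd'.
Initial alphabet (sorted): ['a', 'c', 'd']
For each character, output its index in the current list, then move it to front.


MTF encoding:
'd': index 2 in ['a', 'c', 'd'] -> ['d', 'a', 'c']
'd': index 0 in ['d', 'a', 'c'] -> ['d', 'a', 'c']
'a': index 1 in ['d', 'a', 'c'] -> ['a', 'd', 'c']
'd': index 1 in ['a', 'd', 'c'] -> ['d', 'a', 'c']
'c': index 2 in ['d', 'a', 'c'] -> ['c', 'd', 'a']
'd': index 1 in ['c', 'd', 'a'] -> ['d', 'c', 'a']
'd': index 0 in ['d', 'c', 'a'] -> ['d', 'c', 'a']
'd': index 0 in ['d', 'c', 'a'] -> ['d', 'c', 'a']


Output: [2, 0, 1, 1, 2, 1, 0, 0]


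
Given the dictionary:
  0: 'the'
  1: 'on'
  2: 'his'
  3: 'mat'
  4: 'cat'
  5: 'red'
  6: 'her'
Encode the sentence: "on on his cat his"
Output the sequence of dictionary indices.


Look up each word in the dictionary:
  'on' -> 1
  'on' -> 1
  'his' -> 2
  'cat' -> 4
  'his' -> 2

Encoded: [1, 1, 2, 4, 2]


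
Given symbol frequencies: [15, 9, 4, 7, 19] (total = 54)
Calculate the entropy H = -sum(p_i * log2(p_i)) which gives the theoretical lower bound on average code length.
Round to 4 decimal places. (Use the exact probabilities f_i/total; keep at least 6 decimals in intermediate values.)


Per-symbol terms -p_i * log2(p_i) with p_i = f_i/54:
  p = 15/54 = 0.277778: log2(p) = -1.847997, -p*log2(p) = 0.513332
  p = 9/54 = 0.166667: log2(p) = -2.584963, -p*log2(p) = 0.430827
  p = 4/54 = 0.074074: log2(p) = -3.754888, -p*log2(p) = 0.278140
  p = 7/54 = 0.129630: log2(p) = -2.947533, -p*log2(p) = 0.382088
  p = 19/54 = 0.351852: log2(p) = -1.506960, -p*log2(p) = 0.530227
H = 0.513332 + 0.430827 + 0.278140 + 0.382088 + 0.530227 = 2.134614

H = 2.1346 bits/symbol


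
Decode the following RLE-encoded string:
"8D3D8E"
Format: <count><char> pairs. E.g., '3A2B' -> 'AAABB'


Expanding each <count><char> pair:
  8D -> 'DDDDDDDD'
  3D -> 'DDD'
  8E -> 'EEEEEEEE'

Decoded = DDDDDDDDDDDEEEEEEEE


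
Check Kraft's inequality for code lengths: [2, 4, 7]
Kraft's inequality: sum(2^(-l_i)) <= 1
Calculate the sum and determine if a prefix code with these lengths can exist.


Sum = 2^(-2) + 2^(-4) + 2^(-7)
    = 0.25 + 0.0625 + 0.0078125
    = 41/128 = 0.3203125
Since 0.3203125 <= 1, Kraft's inequality IS satisfied.
A prefix code with these lengths CAN exist.

Kraft sum = 0.3203125. Satisfied.


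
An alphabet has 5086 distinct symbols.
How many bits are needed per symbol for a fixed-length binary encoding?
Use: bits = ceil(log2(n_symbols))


log2(5086) = 12.3123
Bracket: 2^12 = 4096 < 5086 <= 2^13 = 8192
So ceil(log2(5086)) = 13

bits = ceil(log2(5086)) = ceil(12.3123) = 13 bits


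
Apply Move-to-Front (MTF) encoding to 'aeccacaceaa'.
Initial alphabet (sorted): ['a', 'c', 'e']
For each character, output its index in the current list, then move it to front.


MTF encoding:
'a': index 0 in ['a', 'c', 'e'] -> ['a', 'c', 'e']
'e': index 2 in ['a', 'c', 'e'] -> ['e', 'a', 'c']
'c': index 2 in ['e', 'a', 'c'] -> ['c', 'e', 'a']
'c': index 0 in ['c', 'e', 'a'] -> ['c', 'e', 'a']
'a': index 2 in ['c', 'e', 'a'] -> ['a', 'c', 'e']
'c': index 1 in ['a', 'c', 'e'] -> ['c', 'a', 'e']
'a': index 1 in ['c', 'a', 'e'] -> ['a', 'c', 'e']
'c': index 1 in ['a', 'c', 'e'] -> ['c', 'a', 'e']
'e': index 2 in ['c', 'a', 'e'] -> ['e', 'c', 'a']
'a': index 2 in ['e', 'c', 'a'] -> ['a', 'e', 'c']
'a': index 0 in ['a', 'e', 'c'] -> ['a', 'e', 'c']


Output: [0, 2, 2, 0, 2, 1, 1, 1, 2, 2, 0]


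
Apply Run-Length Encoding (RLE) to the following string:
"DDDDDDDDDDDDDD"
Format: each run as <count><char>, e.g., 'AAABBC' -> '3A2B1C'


Scanning runs left to right:
  i=0: run of 'D' x 14 -> '14D'

RLE = 14D


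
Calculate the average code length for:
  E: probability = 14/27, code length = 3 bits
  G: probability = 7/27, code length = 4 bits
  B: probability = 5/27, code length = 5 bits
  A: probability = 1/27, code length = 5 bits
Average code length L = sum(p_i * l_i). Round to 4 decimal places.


Weighted contributions p_i * l_i:
  E: (14/27) * 3 = 42/27
  G: (7/27) * 4 = 28/27
  B: (5/27) * 5 = 25/27
  A: (1/27) * 5 = 5/27
Sum = (42 + 28 + 25 + 5)/27 = 100/27

L = 100/27 = 3.7037 bits/symbol


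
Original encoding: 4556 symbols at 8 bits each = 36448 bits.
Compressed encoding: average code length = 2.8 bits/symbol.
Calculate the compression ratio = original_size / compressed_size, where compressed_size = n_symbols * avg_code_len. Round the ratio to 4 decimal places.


original_size = n_symbols * orig_bits = 4556 * 8 = 36448 bits
compressed_size = n_symbols * avg_code_len = 4556 * 2.8 = 12756.8 bits
ratio = original_size / compressed_size = 36448 / 12756.8 = 2.8571

Compression ratio = 2.8571
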